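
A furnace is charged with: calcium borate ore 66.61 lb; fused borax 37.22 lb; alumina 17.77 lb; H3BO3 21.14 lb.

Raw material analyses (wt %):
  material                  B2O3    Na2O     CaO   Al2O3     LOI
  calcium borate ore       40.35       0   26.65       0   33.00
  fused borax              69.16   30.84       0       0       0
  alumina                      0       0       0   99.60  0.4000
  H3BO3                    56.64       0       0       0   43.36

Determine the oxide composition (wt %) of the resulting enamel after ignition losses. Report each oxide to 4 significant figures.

Glass mass = 111.5 lb (batch 142.7 − LOI 31.22).
Composition: B2O3 57.92%, Na2O 10.29%, CaO 15.92%, Al2O3 15.87%

Values along the way are printed rounded to 4 significant figures at each printed step. Each numeric step holds full float precision all the way through. Exactly one rounding is applied to every reported result. All derived quantities (four oxide percentages, LOI, yield, totals, net glass mass) are rebuilt in full precision from the batch weights per 111.5 lb of glass, as they appear in the problem or the answer.
Per-oxide mass from batch:
  B2O3: 66.61·0.4035 + 37.22·0.6916 + 21.14·0.5664 = 64.59 lb
  Na2O: 37.22·0.3084 = 11.48 lb
  CaO: 66.61·0.2665 = 17.75 lb
  Al2O3: 17.77·0.9960 = 17.70 lb
LOI: 66.61·0.3300 + 17.77·0.004000 + 21.14·0.4336 = 31.22 lb
Glass mass = batch − LOI = 142.7 − 31.22 = 111.5 lb (= Σ oxide masses)
wt % = oxide mass / glass mass × 100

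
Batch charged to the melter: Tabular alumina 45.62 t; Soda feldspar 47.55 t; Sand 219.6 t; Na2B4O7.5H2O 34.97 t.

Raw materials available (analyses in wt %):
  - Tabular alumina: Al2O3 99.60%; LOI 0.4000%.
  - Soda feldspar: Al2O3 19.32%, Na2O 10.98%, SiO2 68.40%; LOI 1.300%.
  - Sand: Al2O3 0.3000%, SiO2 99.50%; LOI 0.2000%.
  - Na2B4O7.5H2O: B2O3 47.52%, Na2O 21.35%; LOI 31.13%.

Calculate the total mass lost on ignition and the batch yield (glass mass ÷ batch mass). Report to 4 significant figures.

LOI loss = 12.13 t; glass = 335.6 t; yield = 96.51%

The working math maintains exact precision through the solve. The intermediate values are printed (rounded to four significant digits) between the steps; each reported number takes just one rounding. The derived quantities (totals, glass mass, four oxide percentages, ignition loss, the yield) are recomputed starting from the weights for 335.6 t of glass at full precision, exactly as printed in problem or answer.
Each material's LOI contribution:
  Tabular alumina: 45.62 × 0.004000 = 0.1825 t
  Soda feldspar: 47.55 × 0.01300 = 0.6181 t
  Sand: 219.6 × 0.002000 = 0.4392 t
  Na2B4O7.5H2O: 34.97 × 0.3113 = 10.89 t
Total LOI = 12.13 t
Glass = batch − LOI = 347.7 − 12.13 = 335.6 t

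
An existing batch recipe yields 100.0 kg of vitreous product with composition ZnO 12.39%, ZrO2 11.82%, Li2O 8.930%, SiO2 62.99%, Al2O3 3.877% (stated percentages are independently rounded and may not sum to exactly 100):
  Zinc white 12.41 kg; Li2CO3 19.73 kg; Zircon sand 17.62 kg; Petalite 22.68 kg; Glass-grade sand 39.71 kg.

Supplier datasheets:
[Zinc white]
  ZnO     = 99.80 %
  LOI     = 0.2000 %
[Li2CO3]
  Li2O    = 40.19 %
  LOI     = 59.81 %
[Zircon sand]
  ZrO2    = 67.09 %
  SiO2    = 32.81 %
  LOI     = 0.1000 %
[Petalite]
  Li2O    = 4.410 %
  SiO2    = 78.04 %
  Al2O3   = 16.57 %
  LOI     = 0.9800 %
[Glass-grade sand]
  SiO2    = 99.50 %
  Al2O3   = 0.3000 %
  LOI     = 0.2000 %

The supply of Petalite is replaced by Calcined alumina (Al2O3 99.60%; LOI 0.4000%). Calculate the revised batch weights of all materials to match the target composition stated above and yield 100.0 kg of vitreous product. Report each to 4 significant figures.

Revised batch per 100.0 kg vitreous product:
  Zinc white: 12.41 kg
  Li2CO3: 22.22 kg
  Zircon sand: 17.62 kg
  Calcined alumina: 3.719 kg
  Glass-grade sand: 57.50 kg
Total batch = 113.5 kg; LOI loss = 13.46 kg

The working math carries full float precision in all steps; values along the way are displayed with 4-significant-figure rounding when written out — every reported number takes just one rounding; derived quantities are recomputed using the weight values for 100.0 kg of glass at exact precision (net glass mass, totals, the yield, the five compositions, LOI), as written in the question or the answer.
Target oxide masses per 100.0 kg vitreous product:
  ZnO: 12.39% × 100.0 = 12.39 kg
  ZrO2: 11.82% × 100.0 = 11.82 kg
  Li2O: 8.930% × 100.0 = 8.930 kg
  SiO2: 62.99% × 100.0 = 62.99 kg
  Al2O3: 3.877% × 100.0 = 3.877 kg
Checking each oxide sum from the weights as reported, against the basis in use (sum by sum, the targets are met once rounding is allowed for):
  ZnO: 12.41·0.9980 = 12.39 kg (target 12.39 kg)
  ZrO2: 17.62·0.6709 = 11.82 kg (target 11.82 kg)
  Li2O: 22.22·0.4019 = 8.930 kg (target 8.930 kg)
  SiO2: 17.62·0.3281 + 57.50·0.9950 = 62.99 kg (target 62.99 kg)
  Al2O3: 3.719·0.9960 + 57.50·0.003000 = 3.877 kg (target 3.877 kg)
The glass-mass cross-check: Σ batch − LOI loss = 100.0 kg (summing oxide targets gives 100.0 kg; basis as stated: 100.0 kg — deltas are rounding alone).
Adding the batch up: Σ batch = 113.5 kg; ignition loss, Σ(batch × LOI) = 13.46 kg; yield: glass divided by total = 88.14%.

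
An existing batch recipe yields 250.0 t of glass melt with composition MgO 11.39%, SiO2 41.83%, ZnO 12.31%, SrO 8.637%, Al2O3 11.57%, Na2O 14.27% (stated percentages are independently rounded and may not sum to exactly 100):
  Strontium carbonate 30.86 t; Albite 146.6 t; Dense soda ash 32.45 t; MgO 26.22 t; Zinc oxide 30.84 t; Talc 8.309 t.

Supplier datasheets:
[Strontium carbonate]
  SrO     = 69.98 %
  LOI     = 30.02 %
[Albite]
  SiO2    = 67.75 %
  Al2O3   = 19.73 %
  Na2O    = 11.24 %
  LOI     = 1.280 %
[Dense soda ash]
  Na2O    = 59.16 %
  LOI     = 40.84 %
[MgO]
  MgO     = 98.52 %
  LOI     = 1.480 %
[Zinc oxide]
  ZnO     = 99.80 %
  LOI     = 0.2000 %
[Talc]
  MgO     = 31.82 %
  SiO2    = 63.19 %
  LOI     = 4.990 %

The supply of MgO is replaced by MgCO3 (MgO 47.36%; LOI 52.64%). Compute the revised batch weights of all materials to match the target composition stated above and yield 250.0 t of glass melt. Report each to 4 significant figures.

The intermediate values are displayed rounded to four significant digits in the working — the whole derivation runs at full precision through every step; a single rounding produces each reported result — all derived quantities are rebuilt at full float precision (totals, net glass mass, the yield, LOI, the six compositions) starting from the weights at 250.0 t of glass, exactly as printed in question or answer.
Oxide-by-oxide targets in 250.0 t glass melt:
  MgO: 11.39% × 250.0 = 28.48 t
  SiO2: 41.83% × 250.0 = 104.6 t
  ZnO: 12.31% × 250.0 = 30.78 t
  SrO: 8.637% × 250.0 = 21.59 t
  Al2O3: 11.57% × 250.0 = 28.92 t
  Na2O: 14.27% × 250.0 = 35.67 t
A balance pass over the oxides, with the batch weights as given, under the basis named above (delivered sums recover each target up to rounding of the answer):
  MgO: 54.54·0.4736 + 8.309·0.3182 = 28.47 t (target 28.48 t)
  SiO2: 146.6·0.6775 + 8.309·0.6319 = 104.6 t (target 104.6 t)
  ZnO: 30.84·0.9980 = 30.78 t (target 30.78 t)
  SrO: 30.86·0.6998 = 21.60 t (target 21.59 t)
  Al2O3: 146.6·0.1973 = 28.92 t (target 28.92 t)
  Na2O: 146.6·0.1124 + 32.45·0.5916 = 35.68 t (target 35.67 t)
Mass balance on the glass: batch total minus LOI = 250.0 t (the Σ of target masses is 250.0 t; versus the stated basis of 250.0 t — rounding explains the deltas).
Total batch = Σ batch = 303.6 t; ignition loss, Σ(batch × LOI) = 53.58 t; yield: glass divided by total = 82.35%.

Revised batch per 250.0 t glass melt:
  Strontium carbonate: 30.86 t
  Albite: 146.6 t
  Dense soda ash: 32.45 t
  MgCO3: 54.54 t
  Zinc oxide: 30.84 t
  Talc: 8.309 t
Total batch = 303.6 t; LOI loss = 53.58 t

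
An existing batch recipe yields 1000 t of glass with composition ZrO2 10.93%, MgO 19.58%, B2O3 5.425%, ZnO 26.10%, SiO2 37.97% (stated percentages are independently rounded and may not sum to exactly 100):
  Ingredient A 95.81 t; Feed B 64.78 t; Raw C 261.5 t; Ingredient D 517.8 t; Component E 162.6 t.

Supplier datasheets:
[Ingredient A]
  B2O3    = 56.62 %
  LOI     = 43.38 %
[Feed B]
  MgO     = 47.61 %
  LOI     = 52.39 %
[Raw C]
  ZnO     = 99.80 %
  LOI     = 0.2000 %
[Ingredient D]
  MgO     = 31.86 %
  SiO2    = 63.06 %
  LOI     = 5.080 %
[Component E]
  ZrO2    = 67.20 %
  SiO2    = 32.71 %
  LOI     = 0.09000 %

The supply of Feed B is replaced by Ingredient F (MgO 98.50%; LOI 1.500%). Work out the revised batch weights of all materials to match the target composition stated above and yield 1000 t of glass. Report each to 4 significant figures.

Values along the way are printed rounded off to 4 significant figures on the page; full float precision is carried all the way through; each reported result takes a single rounding. All derived quantities, which include LOI, totals, glass mass, the yield, five oxide percentages, are rebuilt at exact precision, as set out in the problem or answer text, from the batch weights for 1000 t of glass.
Target oxide masses per 1000 t glass:
  ZrO2: 10.93% × 1000 = 109.3 t
  MgO: 19.58% × 1000 = 195.8 t
  B2O3: 5.425% × 1000 = 54.25 t
  ZnO: 26.10% × 1000 = 261.0 t
  SiO2: 37.97% × 1000 = 379.7 t
Checking each oxide sum working from each reported weight, per the basis as stated (delivered sums recover each target given rounding of the digits):
  ZrO2: 162.6·0.6720 = 109.3 t (target 109.3 t)
  MgO: 31.31·0.9850 + 517.8·0.3186 = 195.8 t (target 195.8 t)
  B2O3: 95.81·0.5662 = 54.25 t (target 54.25 t)
  ZnO: 261.5·0.9980 = 261.0 t (target 261.0 t)
  SiO2: 517.8·0.6306 + 162.6·0.3271 = 379.7 t (target 379.7 t)
Auditing the glass mass value: the batch minus its LOI: 1000 t (the targets, summed, come to 1000 t; versus the stated basis of 1000 t — any gap is answer rounding).
Batch grand total — Σ batch = 1069 t; Σ batch·LOI gives LOI loss = 69.01 t; as yield: glass ÷ batch → 93.54%.

Revised batch per 1000 t glass:
  Ingredient A: 95.81 t
  Ingredient F: 31.31 t
  Raw C: 261.5 t
  Ingredient D: 517.8 t
  Component E: 162.6 t
Total batch = 1069 t; LOI loss = 69.01 t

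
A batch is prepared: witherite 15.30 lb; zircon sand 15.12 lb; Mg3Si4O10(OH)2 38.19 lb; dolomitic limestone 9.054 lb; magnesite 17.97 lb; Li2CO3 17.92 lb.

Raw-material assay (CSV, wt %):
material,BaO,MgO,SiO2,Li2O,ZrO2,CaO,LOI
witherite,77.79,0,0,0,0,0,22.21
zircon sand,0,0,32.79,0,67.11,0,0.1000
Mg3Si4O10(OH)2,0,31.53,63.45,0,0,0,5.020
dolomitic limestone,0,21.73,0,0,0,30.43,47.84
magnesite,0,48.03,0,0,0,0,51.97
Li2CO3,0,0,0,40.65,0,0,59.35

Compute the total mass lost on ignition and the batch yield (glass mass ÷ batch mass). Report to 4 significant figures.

Full precision is carried through every step — mid-chain values are displayed, rounded to four significant digits, in the printout — a single rounding completes each reported figure; all derived quantities (the six compositions, ignition loss, the totals, the yield, glass mass) are recomputed using the weight values on 83.92 lb of glass in full float precision as written in the problem or the answer.
Material-by-material LOI:
  witherite: 15.30 × 0.2221 = 3.398 lb
  zircon sand: 15.12 × 0.001000 = 0.01512 lb
  Mg3Si4O10(OH)2: 38.19 × 0.05020 = 1.917 lb
  dolomitic limestone: 9.054 × 0.4784 = 4.331 lb
  magnesite: 17.97 × 0.5197 = 9.339 lb
  Li2CO3: 17.92 × 0.5935 = 10.64 lb
Total LOI = 29.64 lb
Glass = batch − LOI = 113.6 − 29.64 = 83.92 lb

LOI loss = 29.64 lb; glass = 83.92 lb; yield = 73.90%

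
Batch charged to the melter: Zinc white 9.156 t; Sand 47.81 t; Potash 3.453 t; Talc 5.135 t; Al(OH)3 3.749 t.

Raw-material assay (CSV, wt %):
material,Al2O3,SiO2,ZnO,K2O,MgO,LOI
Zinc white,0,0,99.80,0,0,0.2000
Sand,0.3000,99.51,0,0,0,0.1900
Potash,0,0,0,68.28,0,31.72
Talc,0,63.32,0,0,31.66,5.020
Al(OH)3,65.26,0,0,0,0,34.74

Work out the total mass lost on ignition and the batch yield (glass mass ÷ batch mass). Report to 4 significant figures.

Each numeric step holds full float precision in all steps. Values along the way appear, rounded to 4 significant digits, in the printout; a single rounding yields each reported figure. The derived quantities are recomputed in exact precision (ignition loss, five oxide percentages, net glass mass, totals, yield) from the batch weights on 66.54 t of glass, as quoted within question or answer.
LOI of each material in turn:
  Zinc white: 9.156 × 0.002000 = 0.01831 t
  Sand: 47.81 × 0.001900 = 0.09084 t
  Potash: 3.453 × 0.3172 = 1.095 t
  Talc: 5.135 × 0.05020 = 0.2578 t
  Al(OH)3: 3.749 × 0.3474 = 1.302 t
Total LOI = 2.765 t
Glass = batch − LOI = 69.30 − 2.765 = 66.54 t

LOI loss = 2.765 t; glass = 66.54 t; yield = 96.01%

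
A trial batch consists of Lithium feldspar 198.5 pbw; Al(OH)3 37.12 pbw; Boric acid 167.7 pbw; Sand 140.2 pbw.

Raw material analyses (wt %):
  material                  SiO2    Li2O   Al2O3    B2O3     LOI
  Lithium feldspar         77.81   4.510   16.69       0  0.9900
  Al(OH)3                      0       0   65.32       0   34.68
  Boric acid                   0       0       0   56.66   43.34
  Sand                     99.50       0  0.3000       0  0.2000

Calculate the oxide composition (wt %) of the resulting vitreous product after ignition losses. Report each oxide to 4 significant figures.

Glass mass = 455.7 pbw (batch 543.5 − LOI 87.80).
Composition: SiO2 64.50%, Li2O 1.964%, Al2O3 12.68%, B2O3 20.85%

The working math holds full precision all the way through — mid-chain values are printed (rounded to 4 significant figures) within the worked lines — each reported figure is rounded just once — derived quantities, which include net glass mass, the four compositions, the totals, ignition loss, the yield, are rebuilt at full precision, as they appear in the question or the answer, starting from the weights at 455.7 pbw of glass.
What the batch supplies per oxide:
  SiO2: 198.5·0.7781 + 140.2·0.9950 = 294.0 pbw
  Li2O: 198.5·0.04510 = 8.952 pbw
  Al2O3: 198.5·0.1669 + 37.12·0.6532 + 140.2·0.003000 = 57.80 pbw
  B2O3: 167.7·0.5666 = 95.02 pbw
LOI: 198.5·0.009900 + 37.12·0.3468 + 167.7·0.4334 + 140.2·0.002000 = 87.80 pbw
Resulting glass, batch − LOI: 543.5 − 87.80 = 455.7 pbw (the oxide masses sum to this)
each wt % is 100 × oxide ÷ glass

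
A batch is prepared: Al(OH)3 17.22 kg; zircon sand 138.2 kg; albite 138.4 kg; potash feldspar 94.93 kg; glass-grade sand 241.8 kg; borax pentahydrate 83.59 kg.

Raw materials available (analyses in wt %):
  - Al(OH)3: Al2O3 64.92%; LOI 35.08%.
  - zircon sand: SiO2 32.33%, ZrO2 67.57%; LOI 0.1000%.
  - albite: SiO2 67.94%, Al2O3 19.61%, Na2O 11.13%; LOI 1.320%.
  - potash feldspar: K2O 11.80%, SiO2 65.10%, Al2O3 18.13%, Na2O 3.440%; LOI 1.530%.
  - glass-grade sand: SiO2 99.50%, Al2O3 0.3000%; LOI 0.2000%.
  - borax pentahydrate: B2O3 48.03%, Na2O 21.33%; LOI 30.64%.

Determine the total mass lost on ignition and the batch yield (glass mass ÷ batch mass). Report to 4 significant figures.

LOI loss = 35.55 kg; glass = 678.6 kg; yield = 95.02%

Values along the way are printed (rounded to four significant figures) across the worked steps. Each numeric step keeps full float precision through every step; each reported figure takes just one rounding — all derived quantities are carried using the weight values for 678.6 kg of glass at full precision (yield, net glass mass, LOI, totals, the six compositions), exactly as shown in question or answer.
Material-by-material LOI:
  Al(OH)3: 17.22 × 0.3508 = 6.041 kg
  zircon sand: 138.2 × 0.001000 = 0.1382 kg
  albite: 138.4 × 0.01320 = 1.827 kg
  potash feldspar: 94.93 × 0.01530 = 1.452 kg
  glass-grade sand: 241.8 × 0.002000 = 0.4836 kg
  borax pentahydrate: 83.59 × 0.3064 = 25.61 kg
Total LOI = 35.55 kg
Glass = batch − LOI = 714.1 − 35.55 = 678.6 kg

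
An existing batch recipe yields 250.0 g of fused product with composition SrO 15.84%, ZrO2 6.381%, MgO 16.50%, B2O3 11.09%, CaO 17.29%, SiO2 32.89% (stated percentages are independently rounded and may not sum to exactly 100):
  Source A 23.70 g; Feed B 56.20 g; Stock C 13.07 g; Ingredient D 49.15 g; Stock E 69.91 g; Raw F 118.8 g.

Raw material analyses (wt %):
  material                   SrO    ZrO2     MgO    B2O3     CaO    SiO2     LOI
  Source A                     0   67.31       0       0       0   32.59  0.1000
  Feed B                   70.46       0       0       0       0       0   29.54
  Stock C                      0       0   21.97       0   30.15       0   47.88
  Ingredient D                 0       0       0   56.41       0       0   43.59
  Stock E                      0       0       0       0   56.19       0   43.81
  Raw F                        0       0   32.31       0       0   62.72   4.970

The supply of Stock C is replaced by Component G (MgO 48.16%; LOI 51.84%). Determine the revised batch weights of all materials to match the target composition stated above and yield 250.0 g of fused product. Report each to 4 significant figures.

Mid-chain values appear, rounded to four significant digits, at each printed step — the whole derivation runs at full precision in all steps; every reported figure sees exactly one rounding; the derived quantities, which include ignition loss, yield, net glass mass, the totals, the six compositions, are rebuilt in full precision, precisely as stated by the problem or answer text, starting from the weights on 250.0 g of glass.
Per-oxide target masses for 250.0 g fused product:
  SrO: 15.84% × 250.0 = 39.60 g
  ZrO2: 6.381% × 250.0 = 15.95 g
  MgO: 16.50% × 250.0 = 41.25 g
  B2O3: 11.09% × 250.0 = 27.72 g
  CaO: 17.29% × 250.0 = 43.22 g
  SiO2: 32.89% × 250.0 = 82.22 g
A balance pass over the oxides, using the reported weights, against the basis in use (delivered sums recover each target net of answer rounding effects):
  SrO: 56.20·0.7046 = 39.60 g (target 39.60 g)
  ZrO2: 23.70·0.6731 = 15.95 g (target 15.95 g)
  MgO: 5.961·0.4816 + 118.8·0.3231 = 41.26 g (target 41.25 g)
  B2O3: 49.15·0.5641 = 27.73 g (target 27.72 g)
  CaO: 76.93·0.5619 = 43.23 g (target 43.22 g)
  SiO2: 23.70·0.3259 + 118.8·0.6272 = 82.24 g (target 82.22 g)
Glass-mass sanity pass: batch Σ − ignition loss = 250.0 g (summing oxide targets gives 250.0 g; versus the stated basis of 250.0 g — deltas are rounding alone).
Adding the batch up: Σ batch = 330.7 g; LOI loss = Σ batch·LOI = 80.75 g; yield: glass divided by total = 75.59%.

Revised batch per 250.0 g fused product:
  Source A: 23.70 g
  Feed B: 56.20 g
  Component G: 5.961 g
  Ingredient D: 49.15 g
  Stock E: 76.93 g
  Raw F: 118.8 g
Total batch = 330.7 g; LOI loss = 80.75 g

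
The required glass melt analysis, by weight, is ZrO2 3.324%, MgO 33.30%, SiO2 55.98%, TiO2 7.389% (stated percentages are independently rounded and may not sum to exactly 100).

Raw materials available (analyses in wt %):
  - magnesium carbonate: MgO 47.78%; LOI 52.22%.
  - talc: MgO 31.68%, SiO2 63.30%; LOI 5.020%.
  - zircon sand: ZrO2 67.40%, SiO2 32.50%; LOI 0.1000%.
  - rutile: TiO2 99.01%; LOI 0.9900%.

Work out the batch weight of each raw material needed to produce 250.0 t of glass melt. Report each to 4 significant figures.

The intermediate values appear, with 4-significant-figure rounding, when written out — the working math runs at exact precision all the way through; every reported value sees exactly one rounding. All derived quantities (the totals, LOI, yield, glass mass, four oxide percentages) are carried from the batch weights on 250.0 t of glass in exact precision, as they appear in problem or answer.
Oxide-by-oxide targets in 250.0 t glass melt:
  ZrO2: 3.324% × 250.0 = 8.310 t
  MgO: 33.30% × 250.0 = 83.25 t
  SiO2: 55.98% × 250.0 = 140.0 t
  TiO2: 7.389% × 250.0 = 18.47 t
Balance tally, oxide-wise, given the weights on record, per the basis as stated (target by target, the sums agree within answer rounding):
  ZrO2: 12.33·0.6740 = 8.310 t (target 8.310 t)
  MgO: 31.84·0.4778 + 214.8·0.3168 = 83.26 t (target 83.25 t)
  SiO2: 214.8·0.6330 + 12.33·0.3250 = 140.0 t (target 140.0 t)
  TiO2: 18.66·0.9901 = 18.48 t (target 18.47 t)
Consistency of the glass mass: the batch minus its LOI: 250.0 t (the Σ of target masses is 250.0 t; the stated basis being 250.0 t — differing by rounding only).
Whole-batch sum: Σ batch = 277.6 t; the LOI term Σ batch·LOI equals 27.61 t; the yield ratio, glass ÷ batch: 90.06%.

Batch per 250.0 t glass melt:
  magnesium carbonate: 31.84 t
  talc: 214.8 t
  zircon sand: 12.33 t
  rutile: 18.66 t
Total batch = 277.6 t; LOI loss = 27.61 t; yield = 90.06%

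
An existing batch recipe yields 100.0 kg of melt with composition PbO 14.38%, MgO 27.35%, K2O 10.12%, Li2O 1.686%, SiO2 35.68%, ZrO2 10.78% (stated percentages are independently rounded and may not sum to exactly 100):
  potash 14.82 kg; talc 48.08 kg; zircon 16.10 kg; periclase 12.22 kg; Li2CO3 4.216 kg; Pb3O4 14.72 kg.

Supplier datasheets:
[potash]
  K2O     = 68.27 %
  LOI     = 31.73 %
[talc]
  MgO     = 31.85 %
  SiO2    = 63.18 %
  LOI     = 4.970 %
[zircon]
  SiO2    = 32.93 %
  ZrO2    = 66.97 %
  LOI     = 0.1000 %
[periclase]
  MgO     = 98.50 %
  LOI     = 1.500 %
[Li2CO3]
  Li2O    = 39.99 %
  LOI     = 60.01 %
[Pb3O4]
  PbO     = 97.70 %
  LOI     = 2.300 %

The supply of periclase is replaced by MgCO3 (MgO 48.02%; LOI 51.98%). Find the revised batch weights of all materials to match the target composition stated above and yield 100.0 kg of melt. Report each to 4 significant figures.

Revised batch per 100.0 kg melt:
  potash: 14.82 kg
  talc: 48.08 kg
  zircon: 16.10 kg
  MgCO3: 25.06 kg
  Li2CO3: 4.216 kg
  Pb3O4: 14.72 kg
Total batch = 123.0 kg; LOI loss = 23.00 kg

Each numeric step holds full precision in every operation. Intermediates are shown (rounded to four significant figures) alongside each step; each reported figure is rounded once only — all derived quantities are rebuilt at full float precision (the totals, six oxide percentages, yield, net glass mass, LOI) using the weight values at 100.0 kg of glass, exactly as shown in the problem or answer text.
The oxide mass targets at 100.0 kg melt:
  PbO: 14.38% × 100.0 = 14.38 kg
  MgO: 27.35% × 100.0 = 27.35 kg
  K2O: 10.12% × 100.0 = 10.12 kg
  Li2O: 1.686% × 100.0 = 1.686 kg
  SiO2: 35.68% × 100.0 = 35.68 kg
  ZrO2: 10.78% × 100.0 = 10.78 kg
Checking each oxide sum applying the batch weights above, versus the basis set out (oxide sums agree with the targets inside rounding margins):
  PbO: 14.72·0.9770 = 14.38 kg (target 14.38 kg)
  MgO: 48.08·0.3185 + 25.06·0.4802 = 27.35 kg (target 27.35 kg)
  K2O: 14.82·0.6827 = 10.12 kg (target 10.12 kg)
  Li2O: 4.216·0.3999 = 1.686 kg (target 1.686 kg)
  SiO2: 48.08·0.6318 + 16.10·0.3293 = 35.68 kg (target 35.68 kg)
  ZrO2: 16.10·0.6697 = 10.78 kg (target 10.78 kg)
Consistency of the glass mass: whole batch net of LOI = 99.99 kg (the targets, summed, come to 100.0 kg; basis as stated: 100.0 kg — rounding explains the deltas).
Adding the batch up: Σ batch = 123.0 kg; Σ batch·LOI gives LOI loss = 23.00 kg; yield, glass over the total, = 81.30%.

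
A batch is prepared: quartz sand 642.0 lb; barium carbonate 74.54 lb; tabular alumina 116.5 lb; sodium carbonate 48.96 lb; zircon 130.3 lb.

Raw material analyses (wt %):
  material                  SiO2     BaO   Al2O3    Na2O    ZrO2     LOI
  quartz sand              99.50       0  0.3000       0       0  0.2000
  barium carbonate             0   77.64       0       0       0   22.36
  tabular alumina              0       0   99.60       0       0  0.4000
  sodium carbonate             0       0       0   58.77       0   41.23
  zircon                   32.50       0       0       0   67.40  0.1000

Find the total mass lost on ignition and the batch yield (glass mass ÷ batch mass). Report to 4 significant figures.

The whole derivation runs at full precision from start to finish — the intermediate values are shown, rounded to 4 significant digits, at each printed step; a single rounding completes each reported result. The derived quantities are rebuilt starting from the weights per 973.6 lb of glass in exact precision (glass mass, ignition loss, totals, the yield, five oxide percentages), as given in the problem or answer text.
LOI of each material in turn:
  quartz sand: 642.0 × 0.002000 = 1.284 lb
  barium carbonate: 74.54 × 0.2236 = 16.67 lb
  tabular alumina: 116.5 × 0.004000 = 0.4660 lb
  sodium carbonate: 48.96 × 0.4123 = 20.19 lb
  zircon: 130.3 × 0.001000 = 0.1303 lb
Total LOI = 38.73 lb
Glass = batch − LOI = 1012 − 38.73 = 973.6 lb

LOI loss = 38.73 lb; glass = 973.6 lb; yield = 96.17%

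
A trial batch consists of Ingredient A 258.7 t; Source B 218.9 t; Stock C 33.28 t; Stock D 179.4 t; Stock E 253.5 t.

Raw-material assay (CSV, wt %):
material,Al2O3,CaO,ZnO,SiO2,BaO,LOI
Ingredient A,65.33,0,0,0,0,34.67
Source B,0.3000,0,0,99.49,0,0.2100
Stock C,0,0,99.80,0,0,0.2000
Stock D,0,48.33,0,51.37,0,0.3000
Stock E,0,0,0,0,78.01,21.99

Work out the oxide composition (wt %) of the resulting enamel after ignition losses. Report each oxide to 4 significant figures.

Mid-chain values are displayed with 4-significant-figure rounding when written out — each numeric step keeps full float precision at all times; exactly one rounding goes into every reported value — derived quantities, which include the yield, glass mass, five oxide percentages, the totals, LOI, are re-derived at full precision, as quoted within the problem or answer text, starting from the weights per 797.3 t of glass.
Mass of each oxide from the mix:
  Al2O3: 258.7·0.6533 + 218.9·0.003000 = 169.7 t
  CaO: 179.4·0.4833 = 86.70 t
  ZnO: 33.28·0.9980 = 33.21 t
  SiO2: 218.9·0.9949 + 179.4·0.5137 = 309.9 t
  BaO: 253.5·0.7801 = 197.8 t
LOI: 258.7·0.3467 + 218.9·0.002100 + 33.28·0.002000 + 179.4·0.003000 + 253.5·0.2199 = 146.5 t
Glass = total batch minus LOI = 943.8 − 146.5 = 797.3 t (the oxide masses sum to this)
percent share: oxide ÷ glass, ×100

Glass mass = 797.3 t (batch 943.8 − LOI 146.5).
Composition: Al2O3 21.28%, CaO 10.87%, ZnO 4.166%, SiO2 38.87%, BaO 24.80%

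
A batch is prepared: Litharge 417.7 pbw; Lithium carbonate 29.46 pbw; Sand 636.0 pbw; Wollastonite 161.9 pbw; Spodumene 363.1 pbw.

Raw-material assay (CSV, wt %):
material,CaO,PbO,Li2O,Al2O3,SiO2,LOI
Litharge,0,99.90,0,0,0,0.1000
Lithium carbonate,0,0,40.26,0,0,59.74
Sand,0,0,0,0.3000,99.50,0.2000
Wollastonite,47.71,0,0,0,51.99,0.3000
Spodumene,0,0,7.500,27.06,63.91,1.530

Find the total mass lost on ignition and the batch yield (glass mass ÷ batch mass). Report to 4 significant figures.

The intermediate values appear, rounded to 4 significant digits, alongside each step — each numeric step keeps full float precision in every operation; every reported number sees exactly one rounding. The derived quantities (five oxide percentages, glass mass, yield, LOI, totals) are rebuilt at exact precision from the weighed amounts at 1583 pbw of glass, exactly as shown in problem or answer.
Loss on ignition, line by line:
  Litharge: 417.7 × 0.001000 = 0.4177 pbw
  Lithium carbonate: 29.46 × 0.5974 = 17.60 pbw
  Sand: 636.0 × 0.002000 = 1.272 pbw
  Wollastonite: 161.9 × 0.003000 = 0.4857 pbw
  Spodumene: 363.1 × 0.01530 = 5.555 pbw
Total LOI = 25.33 pbw
Glass = batch − LOI = 1608 − 25.33 = 1583 pbw

LOI loss = 25.33 pbw; glass = 1583 pbw; yield = 98.42%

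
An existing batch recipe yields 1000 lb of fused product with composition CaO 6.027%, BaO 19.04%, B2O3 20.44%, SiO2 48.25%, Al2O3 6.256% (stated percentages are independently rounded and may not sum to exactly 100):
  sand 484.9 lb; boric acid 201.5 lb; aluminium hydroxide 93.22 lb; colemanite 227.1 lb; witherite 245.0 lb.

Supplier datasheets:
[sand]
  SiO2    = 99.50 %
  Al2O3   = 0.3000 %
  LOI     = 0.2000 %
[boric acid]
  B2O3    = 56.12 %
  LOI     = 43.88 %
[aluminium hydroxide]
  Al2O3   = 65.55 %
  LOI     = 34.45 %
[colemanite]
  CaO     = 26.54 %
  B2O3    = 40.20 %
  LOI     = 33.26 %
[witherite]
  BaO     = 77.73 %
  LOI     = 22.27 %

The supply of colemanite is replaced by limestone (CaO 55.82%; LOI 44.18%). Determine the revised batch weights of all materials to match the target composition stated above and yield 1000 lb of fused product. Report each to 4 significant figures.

Revised batch per 1000 lb fused product:
  sand: 484.9 lb
  boric acid: 364.2 lb
  aluminium hydroxide: 93.22 lb
  limestone: 108.0 lb
  witherite: 245.0 lb
Total batch = 1295 lb; LOI loss = 295.2 lb

Values along the way are printed rounded to 4 significant digits. All arithmetic maintains full precision throughout. Each reported figure takes exactly one rounding; the derived quantities are computed using the weight values per 1000 lb of glass in full float precision (totals, the five compositions, the yield, glass mass, ignition loss), exactly as printed in the problem or answer text.
Oxide-by-oxide targets in 1000 lb fused product:
  CaO: 6.027% × 1000 = 60.27 lb
  BaO: 19.04% × 1000 = 190.4 lb
  B2O3: 20.44% × 1000 = 204.4 lb
  SiO2: 48.25% × 1000 = 482.5 lb
  Al2O3: 6.256% × 1000 = 62.56 lb
Checking each oxide sum applying the batch weights above, on the stated basis (sums match the target masses once rounding is allowed for):
  CaO: 108.0·0.5582 = 60.29 lb (target 60.27 lb)
  BaO: 245.0·0.7773 = 190.4 lb (target 190.4 lb)
  B2O3: 364.2·0.5612 = 204.4 lb (target 204.4 lb)
  SiO2: 484.9·0.9950 = 482.5 lb (target 482.5 lb)
  Al2O3: 484.9·0.003000 + 93.22·0.6555 = 62.56 lb (target 62.56 lb)
Glass-mass sanity pass: whole batch net of LOI = 1000 lb (summing oxide targets gives 1000 lb; basis as stated: 1000 lb — differing by rounding only).
Whole-batch sum: Σ batch = 1295 lb; loss to ignition Σ batch·LOI = 295.2 lb; yield: glass divided by total = 77.21%.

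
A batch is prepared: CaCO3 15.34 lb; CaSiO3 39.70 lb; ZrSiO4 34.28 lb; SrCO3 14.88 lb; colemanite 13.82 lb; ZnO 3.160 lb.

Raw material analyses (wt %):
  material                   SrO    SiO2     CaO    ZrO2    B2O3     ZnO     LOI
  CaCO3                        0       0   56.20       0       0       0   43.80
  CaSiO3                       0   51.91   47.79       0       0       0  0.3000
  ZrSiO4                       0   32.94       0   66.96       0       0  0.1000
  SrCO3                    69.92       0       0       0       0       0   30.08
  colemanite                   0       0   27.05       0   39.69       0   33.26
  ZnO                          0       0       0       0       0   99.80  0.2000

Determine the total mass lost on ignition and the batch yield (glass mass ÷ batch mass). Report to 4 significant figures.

LOI loss = 15.95 lb; glass = 105.2 lb; yield = 86.84%

Rounding to 4 significant figures applies to each working value as displayed — every computation keeps exact precision through the solve. Every reported number receives exactly one rounding — the derived quantities (yield, glass mass, six oxide percentages, ignition loss, totals) are re-derived using the weight values on 105.2 lb of glass at full precision as quoted within the question or the answer.
LOI of each material in turn:
  CaCO3: 15.34 × 0.4380 = 6.719 lb
  CaSiO3: 39.70 × 0.003000 = 0.1191 lb
  ZrSiO4: 34.28 × 0.001000 = 0.03428 lb
  SrCO3: 14.88 × 0.3008 = 4.476 lb
  colemanite: 13.82 × 0.3326 = 4.597 lb
  ZnO: 3.160 × 0.002000 = 0.006320 lb
Total LOI = 15.95 lb
Glass = batch − LOI = 121.2 − 15.95 = 105.2 lb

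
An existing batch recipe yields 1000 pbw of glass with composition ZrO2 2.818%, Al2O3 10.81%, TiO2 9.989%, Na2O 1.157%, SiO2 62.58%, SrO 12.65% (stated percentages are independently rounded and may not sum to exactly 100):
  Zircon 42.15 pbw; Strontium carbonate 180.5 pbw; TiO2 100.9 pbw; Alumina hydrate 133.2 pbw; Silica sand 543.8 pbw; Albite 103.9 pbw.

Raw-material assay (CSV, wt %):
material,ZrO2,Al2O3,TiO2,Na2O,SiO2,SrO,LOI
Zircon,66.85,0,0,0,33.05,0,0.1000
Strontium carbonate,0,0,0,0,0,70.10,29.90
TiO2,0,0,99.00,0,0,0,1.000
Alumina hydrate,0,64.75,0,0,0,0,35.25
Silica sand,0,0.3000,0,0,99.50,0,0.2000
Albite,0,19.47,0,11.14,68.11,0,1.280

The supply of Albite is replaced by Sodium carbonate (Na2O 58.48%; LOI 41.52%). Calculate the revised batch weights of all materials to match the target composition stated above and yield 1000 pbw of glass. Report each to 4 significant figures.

Revised batch per 1000 pbw glass:
  Zircon: 42.15 pbw
  Strontium carbonate: 180.5 pbw
  TiO2: 100.9 pbw
  Alumina hydrate: 164.1 pbw
  Silica sand: 614.9 pbw
  Sodium carbonate: 19.78 pbw
Total batch = 1122 pbw; LOI loss = 122.3 pbw

All internal work keeps exact precision at all times; intermediates are printed rounded off to 4 significant figures at each printed step; exactly one rounding goes into every reported value. All derived quantities, including the yield, net glass mass, the six compositions, totals, ignition loss, are recomputed using the weight values per 1000 pbw of glass in exact precision as set out in either problem or answer.
Oxide-by-oxide targets in 1000 pbw glass:
  ZrO2: 2.818% × 1000 = 28.18 pbw
  Al2O3: 10.81% × 1000 = 108.1 pbw
  TiO2: 9.989% × 1000 = 99.89 pbw
  Na2O: 1.157% × 1000 = 11.57 pbw
  SiO2: 62.58% × 1000 = 625.8 pbw
  SrO: 12.65% × 1000 = 126.5 pbw
Sums-versus-targets review applying the batch weights above, at the basis given (delivered sums recover each target up to rounding of the answer):
  ZrO2: 42.15·0.6685 = 28.18 pbw (target 28.18 pbw)
  Al2O3: 164.1·0.6475 + 614.9·0.003000 = 108.1 pbw (target 108.1 pbw)
  TiO2: 100.9·0.9900 = 99.89 pbw (target 99.89 pbw)
  Na2O: 19.78·0.5848 = 11.57 pbw (target 11.57 pbw)
  SiO2: 42.15·0.3305 + 614.9·0.9950 = 625.8 pbw (target 625.8 pbw)
  SrO: 180.5·0.7010 = 126.5 pbw (target 126.5 pbw)
The glass-mass cross-check: total batch − LOI = 1000 pbw (the Σ of target masses is 1000 pbw; basis as stated: 1000 pbw — differing by rounding only).
Adding the batch up: Σ batch = 1122 pbw; LOI loss = Σ batch·LOI = 122.3 pbw; yield: glass divided by total = 89.10%.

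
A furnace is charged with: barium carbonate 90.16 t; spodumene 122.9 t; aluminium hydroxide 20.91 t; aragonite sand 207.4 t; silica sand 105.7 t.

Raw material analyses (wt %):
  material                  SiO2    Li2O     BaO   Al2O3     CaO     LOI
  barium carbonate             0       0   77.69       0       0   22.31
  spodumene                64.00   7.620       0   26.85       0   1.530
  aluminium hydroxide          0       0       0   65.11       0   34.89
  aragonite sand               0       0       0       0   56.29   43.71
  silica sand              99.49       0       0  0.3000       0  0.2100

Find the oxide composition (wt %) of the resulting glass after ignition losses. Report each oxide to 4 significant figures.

Glass mass = 426.9 t (batch 547.1 − LOI 120.2).
Composition: SiO2 43.06%, Li2O 2.194%, BaO 16.41%, Al2O3 10.99%, CaO 27.35%

Mid-chain values are shown rounded to 4 significant digits on the page. The whole derivation runs at full float precision at all times; each reported figure takes just one rounding. The derived quantities are re-derived using the weight values at 426.9 t of glass in exact precision (the totals, yield, LOI, glass mass, five oxide percentages), as quoted within problem or answer.
Delivered oxide masses:
  SiO2: 122.9·0.6400 + 105.7·0.9949 = 183.8 t
  Li2O: 122.9·0.07620 = 9.365 t
  BaO: 90.16·0.7769 = 70.05 t
  Al2O3: 122.9·0.2685 + 20.91·0.6511 + 105.7·0.003000 = 46.93 t
  CaO: 207.4·0.5629 = 116.7 t
LOI: 90.16·0.2231 + 122.9·0.01530 + 20.91·0.3489 + 207.4·0.4371 + 105.7·0.002100 = 120.2 t
Resulting glass, batch − LOI: 547.1 − 120.2 = 426.9 t (= Σ oxide masses)
each wt % is 100 × oxide ÷ glass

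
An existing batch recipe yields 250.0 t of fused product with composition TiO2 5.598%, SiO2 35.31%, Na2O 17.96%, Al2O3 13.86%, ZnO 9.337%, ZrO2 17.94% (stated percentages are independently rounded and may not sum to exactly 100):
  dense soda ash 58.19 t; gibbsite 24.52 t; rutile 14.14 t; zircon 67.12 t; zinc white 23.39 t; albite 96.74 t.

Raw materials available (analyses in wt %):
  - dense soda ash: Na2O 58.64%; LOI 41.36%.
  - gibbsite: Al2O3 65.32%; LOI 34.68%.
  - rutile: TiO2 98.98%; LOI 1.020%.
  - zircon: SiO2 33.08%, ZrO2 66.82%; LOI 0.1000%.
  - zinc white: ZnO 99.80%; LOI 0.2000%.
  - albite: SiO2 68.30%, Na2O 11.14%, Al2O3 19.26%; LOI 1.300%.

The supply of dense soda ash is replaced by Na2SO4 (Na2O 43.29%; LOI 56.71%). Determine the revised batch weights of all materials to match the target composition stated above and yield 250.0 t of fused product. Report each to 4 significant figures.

In-progress results are shown with 4-significant-digit rounding at each printed step — all arithmetic maintains full precision at every stage — every reported figure is rounded only once; all derived quantities, including LOI, net glass mass, totals, yield, six oxide percentages, are re-derived starting from the weights on 250.0 t of glass in exact precision as they appear in question or answer.
Target oxide masses per 250.0 t fused product:
  TiO2: 5.598% × 250.0 = 14.00 t
  SiO2: 35.31% × 250.0 = 88.28 t
  Na2O: 17.96% × 250.0 = 44.90 t
  Al2O3: 13.86% × 250.0 = 34.65 t
  ZnO: 9.337% × 250.0 = 23.34 t
  ZrO2: 17.94% × 250.0 = 44.85 t
Oxide-by-oxide audit with the batch weights as given, relative to the basis at hand (target by target, the sums agree once rounding is allowed for):
  TiO2: 14.14·0.9898 = 14.00 t (target 14.00 t)
  SiO2: 67.12·0.3308 + 96.74·0.6830 = 88.28 t (target 88.28 t)
  Na2O: 78.83·0.4329 + 96.74·0.1114 = 44.90 t (target 44.90 t)
  Al2O3: 24.52·0.6532 + 96.74·0.1926 = 34.65 t (target 34.65 t)
  ZnO: 23.39·0.9980 = 23.34 t (target 23.34 t)
  ZrO2: 67.12·0.6682 = 44.85 t (target 44.85 t)
Mass balance on the glass: Σ batch − LOI loss = 250.0 t (the targets, summed, come to 250.0 t; against the stated basis, 250.0 t — gaps are rounding artifacts).
Batch grand total — Σ batch = 304.7 t; loss to ignition Σ batch·LOI = 54.72 t; yield: glass divided by total = 82.04%.

Revised batch per 250.0 t fused product:
  Na2SO4: 78.83 t
  gibbsite: 24.52 t
  rutile: 14.14 t
  zircon: 67.12 t
  zinc white: 23.39 t
  albite: 96.74 t
Total batch = 304.7 t; LOI loss = 54.72 t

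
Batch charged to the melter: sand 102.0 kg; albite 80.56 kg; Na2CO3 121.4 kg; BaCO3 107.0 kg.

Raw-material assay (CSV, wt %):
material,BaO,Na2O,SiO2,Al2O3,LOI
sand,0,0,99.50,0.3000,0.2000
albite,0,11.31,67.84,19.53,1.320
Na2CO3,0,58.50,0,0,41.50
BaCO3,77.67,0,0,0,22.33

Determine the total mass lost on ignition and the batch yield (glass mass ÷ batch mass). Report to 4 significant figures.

Values along the way are shown rounded off to 4 significant figures in the printout. The whole derivation runs at full float precision from start to finish; a single rounding yields every reported number. Derived quantities (LOI, net glass mass, four oxide percentages, yield, the totals) are carried in exact precision from the weighed amounts on 335.4 kg of glass exactly as shown in the question or the answer.
Ignition loss by material:
  sand: 102.0 × 0.002000 = 0.2040 kg
  albite: 80.56 × 0.01320 = 1.063 kg
  Na2CO3: 121.4 × 0.4150 = 50.38 kg
  BaCO3: 107.0 × 0.2233 = 23.89 kg
Total LOI = 75.54 kg
Glass = batch − LOI = 411.0 − 75.54 = 335.4 kg

LOI loss = 75.54 kg; glass = 335.4 kg; yield = 81.62%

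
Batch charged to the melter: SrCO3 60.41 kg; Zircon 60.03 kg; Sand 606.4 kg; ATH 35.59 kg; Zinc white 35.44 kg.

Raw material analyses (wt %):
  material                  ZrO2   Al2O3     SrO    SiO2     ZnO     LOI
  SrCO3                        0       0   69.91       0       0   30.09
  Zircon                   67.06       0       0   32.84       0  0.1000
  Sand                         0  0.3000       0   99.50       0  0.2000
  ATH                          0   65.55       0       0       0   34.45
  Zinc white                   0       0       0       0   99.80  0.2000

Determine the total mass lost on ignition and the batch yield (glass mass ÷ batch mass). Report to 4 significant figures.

LOI loss = 31.78 kg; glass = 766.1 kg; yield = 96.02%

All internal work runs at full precision through the solve; in-progress results are displayed rounded to 4 significant figures within the worked lines. Every reported figure undergoes a single rounding. The derived quantities (glass mass, ignition loss, totals, five oxide percentages, the yield) are rebuilt at exact precision from the weighed amounts at 766.1 kg of glass as quoted within the problem or the answer.
Material-by-material LOI:
  SrCO3: 60.41 × 0.3009 = 18.18 kg
  Zircon: 60.03 × 0.001000 = 0.06003 kg
  Sand: 606.4 × 0.002000 = 1.213 kg
  ATH: 35.59 × 0.3445 = 12.26 kg
  Zinc white: 35.44 × 0.002000 = 0.07088 kg
Total LOI = 31.78 kg
Glass = batch − LOI = 797.9 − 31.78 = 766.1 kg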